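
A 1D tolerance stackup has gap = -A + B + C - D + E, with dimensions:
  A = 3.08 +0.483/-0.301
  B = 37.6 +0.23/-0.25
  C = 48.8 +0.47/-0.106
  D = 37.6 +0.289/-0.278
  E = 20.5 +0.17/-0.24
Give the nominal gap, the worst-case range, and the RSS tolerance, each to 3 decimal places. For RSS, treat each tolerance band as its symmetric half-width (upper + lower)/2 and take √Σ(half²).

Stack each dimension's contribution:
  -A: nom -3.080 → Σnom=-3.080; wc +0.301/-0.483 → slack +0.301/-0.483; half-tol=0.392, Σhalf²=0.153664
  +B: nom +37.600 → Σnom=34.520; wc +0.230/-0.250 → slack +0.531/-0.733; half-tol=0.240, Σhalf²=0.211264
  +C: nom +48.800 → Σnom=83.320; wc +0.470/-0.106 → slack +1.001/-0.839; half-tol=0.288, Σhalf²=0.294208
  -D: nom -37.600 → Σnom=45.720; wc +0.278/-0.289 → slack +1.279/-1.128; half-tol=0.283, Σhalf²=0.374580
  +E: nom +20.500 → Σnom=66.220; wc +0.170/-0.240 → slack +1.449/-1.368; half-tol=0.205, Σhalf²=0.416605
Nominal = 66.220. Worst-case = [66.220 - 1.368, 66.220 + 1.449] = [64.852, 67.669]. RSS = √0.416605 = 0.645.

nominal=66.220 wc=[64.852,67.669] rss=0.645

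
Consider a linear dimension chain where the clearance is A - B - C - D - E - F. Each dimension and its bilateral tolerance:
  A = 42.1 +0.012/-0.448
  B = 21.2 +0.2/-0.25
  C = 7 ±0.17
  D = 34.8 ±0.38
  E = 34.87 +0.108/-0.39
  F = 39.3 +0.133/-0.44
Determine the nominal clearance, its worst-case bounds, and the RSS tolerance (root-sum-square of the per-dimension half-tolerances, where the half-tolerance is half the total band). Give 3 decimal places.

nominal=-95.070 wc=[-96.509,-93.428] rss=0.649

Stack each dimension's contribution:
  +A: nom +42.100 → Σnom=42.100; wc +0.012/-0.448 → slack +0.012/-0.448; half-tol=0.230, Σhalf²=0.052900
  -B: nom -21.200 → Σnom=20.900; wc +0.250/-0.200 → slack +0.262/-0.648; half-tol=0.225, Σhalf²=0.103525
  -C: nom -7.000 → Σnom=13.900; wc +0.170/-0.170 → slack +0.432/-0.818; half-tol=0.170, Σhalf²=0.132425
  -D: nom -34.800 → Σnom=-20.900; wc +0.380/-0.380 → slack +0.812/-1.198; half-tol=0.380, Σhalf²=0.276825
  -E: nom -34.870 → Σnom=-55.770; wc +0.390/-0.108 → slack +1.202/-1.306; half-tol=0.249, Σhalf²=0.338826
  -F: nom -39.300 → Σnom=-95.070; wc +0.440/-0.133 → slack +1.642/-1.439; half-tol=0.286, Σhalf²=0.420908
Nominal = -95.070. Worst-case = [-95.070 - 1.439, -95.070 + 1.642] = [-96.509, -93.428]. RSS = √0.420908 = 0.649.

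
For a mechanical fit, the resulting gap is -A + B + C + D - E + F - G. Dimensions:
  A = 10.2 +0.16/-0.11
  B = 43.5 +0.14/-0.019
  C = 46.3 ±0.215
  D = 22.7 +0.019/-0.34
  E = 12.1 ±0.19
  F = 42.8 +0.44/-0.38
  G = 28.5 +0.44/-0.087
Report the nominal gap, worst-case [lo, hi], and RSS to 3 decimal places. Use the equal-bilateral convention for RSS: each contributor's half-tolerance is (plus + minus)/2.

nominal=104.500 wc=[102.756,105.701] rss=0.614

Stack each dimension's contribution:
  -A: nom -10.200 → Σnom=-10.200; wc +0.110/-0.160 → slack +0.110/-0.160; half-tol=0.135, Σhalf²=0.018225
  +B: nom +43.500 → Σnom=33.300; wc +0.140/-0.019 → slack +0.250/-0.179; half-tol=0.080, Σhalf²=0.024545
  +C: nom +46.300 → Σnom=79.600; wc +0.215/-0.215 → slack +0.465/-0.394; half-tol=0.215, Σhalf²=0.070770
  +D: nom +22.700 → Σnom=102.300; wc +0.019/-0.340 → slack +0.484/-0.734; half-tol=0.180, Σhalf²=0.102990
  -E: nom -12.100 → Σnom=90.200; wc +0.190/-0.190 → slack +0.674/-0.924; half-tol=0.190, Σhalf²=0.139091
  +F: nom +42.800 → Σnom=133.000; wc +0.440/-0.380 → slack +1.114/-1.304; half-tol=0.410, Σhalf²=0.307191
  -G: nom -28.500 → Σnom=104.500; wc +0.087/-0.440 → slack +1.201/-1.744; half-tol=0.264, Σhalf²=0.376623
Nominal = 104.500. Worst-case = [104.500 - 1.744, 104.500 + 1.201] = [102.756, 105.701]. RSS = √0.376623 = 0.614.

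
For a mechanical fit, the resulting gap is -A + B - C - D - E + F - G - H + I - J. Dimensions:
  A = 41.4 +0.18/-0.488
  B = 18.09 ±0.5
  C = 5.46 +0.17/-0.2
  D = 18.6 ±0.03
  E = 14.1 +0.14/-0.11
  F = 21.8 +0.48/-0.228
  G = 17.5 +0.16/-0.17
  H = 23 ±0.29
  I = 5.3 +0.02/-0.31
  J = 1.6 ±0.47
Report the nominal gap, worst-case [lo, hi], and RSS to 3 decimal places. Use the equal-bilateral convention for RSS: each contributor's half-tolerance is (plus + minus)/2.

Stack each dimension's contribution:
  -A: nom -41.400 → Σnom=-41.400; wc +0.488/-0.180 → slack +0.488/-0.180; half-tol=0.334, Σhalf²=0.111556
  +B: nom +18.090 → Σnom=-23.310; wc +0.500/-0.500 → slack +0.988/-0.680; half-tol=0.500, Σhalf²=0.361556
  -C: nom -5.460 → Σnom=-28.770; wc +0.200/-0.170 → slack +1.188/-0.850; half-tol=0.185, Σhalf²=0.395781
  -D: nom -18.600 → Σnom=-47.370; wc +0.030/-0.030 → slack +1.218/-0.880; half-tol=0.030, Σhalf²=0.396681
  -E: nom -14.100 → Σnom=-61.470; wc +0.110/-0.140 → slack +1.328/-1.020; half-tol=0.125, Σhalf²=0.412306
  +F: nom +21.800 → Σnom=-39.670; wc +0.480/-0.228 → slack +1.808/-1.248; half-tol=0.354, Σhalf²=0.537622
  -G: nom -17.500 → Σnom=-57.170; wc +0.170/-0.160 → slack +1.978/-1.408; half-tol=0.165, Σhalf²=0.564847
  -H: nom -23.000 → Σnom=-80.170; wc +0.290/-0.290 → slack +2.268/-1.698; half-tol=0.290, Σhalf²=0.648947
  +I: nom +5.300 → Σnom=-74.870; wc +0.020/-0.310 → slack +2.288/-2.008; half-tol=0.165, Σhalf²=0.676172
  -J: nom -1.600 → Σnom=-76.470; wc +0.470/-0.470 → slack +2.758/-2.478; half-tol=0.470, Σhalf²=0.897072
Nominal = -76.470. Worst-case = [-76.470 - 2.478, -76.470 + 2.758] = [-78.948, -73.712]. RSS = √0.897072 = 0.947.

nominal=-76.470 wc=[-78.948,-73.712] rss=0.947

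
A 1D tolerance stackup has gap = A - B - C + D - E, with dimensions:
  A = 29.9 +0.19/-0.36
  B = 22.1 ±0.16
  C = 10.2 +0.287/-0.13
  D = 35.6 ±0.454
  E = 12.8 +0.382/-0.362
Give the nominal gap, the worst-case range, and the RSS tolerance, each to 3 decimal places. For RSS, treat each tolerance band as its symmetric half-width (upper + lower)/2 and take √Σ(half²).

Stack each dimension's contribution:
  +A: nom +29.900 → Σnom=29.900; wc +0.190/-0.360 → slack +0.190/-0.360; half-tol=0.275, Σhalf²=0.075625
  -B: nom -22.100 → Σnom=7.800; wc +0.160/-0.160 → slack +0.350/-0.520; half-tol=0.160, Σhalf²=0.101225
  -C: nom -10.200 → Σnom=-2.400; wc +0.130/-0.287 → slack +0.480/-0.807; half-tol=0.208, Σhalf²=0.144697
  +D: nom +35.600 → Σnom=33.200; wc +0.454/-0.454 → slack +0.934/-1.261; half-tol=0.454, Σhalf²=0.350813
  -E: nom -12.800 → Σnom=20.400; wc +0.362/-0.382 → slack +1.296/-1.643; half-tol=0.372, Σhalf²=0.489197
Nominal = 20.400. Worst-case = [20.400 - 1.643, 20.400 + 1.296] = [18.757, 21.696]. RSS = √0.489197 = 0.699.

nominal=20.400 wc=[18.757,21.696] rss=0.699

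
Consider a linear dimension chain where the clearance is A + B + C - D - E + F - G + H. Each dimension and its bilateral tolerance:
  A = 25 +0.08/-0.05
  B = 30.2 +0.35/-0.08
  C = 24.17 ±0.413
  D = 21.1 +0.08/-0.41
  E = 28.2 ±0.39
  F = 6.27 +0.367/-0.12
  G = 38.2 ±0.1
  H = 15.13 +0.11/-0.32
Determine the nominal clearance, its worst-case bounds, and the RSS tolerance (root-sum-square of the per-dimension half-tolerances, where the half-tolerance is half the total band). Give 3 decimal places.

Stack each dimension's contribution:
  +A: nom +25.000 → Σnom=25.000; wc +0.080/-0.050 → slack +0.080/-0.050; half-tol=0.065, Σhalf²=0.004225
  +B: nom +30.200 → Σnom=55.200; wc +0.350/-0.080 → slack +0.430/-0.130; half-tol=0.215, Σhalf²=0.050450
  +C: nom +24.170 → Σnom=79.370; wc +0.413/-0.413 → slack +0.843/-0.543; half-tol=0.413, Σhalf²=0.221019
  -D: nom -21.100 → Σnom=58.270; wc +0.410/-0.080 → slack +1.253/-0.623; half-tol=0.245, Σhalf²=0.281044
  -E: nom -28.200 → Σnom=30.070; wc +0.390/-0.390 → slack +1.643/-1.013; half-tol=0.390, Σhalf²=0.433144
  +F: nom +6.270 → Σnom=36.340; wc +0.367/-0.120 → slack +2.010/-1.133; half-tol=0.243, Σhalf²=0.492436
  -G: nom -38.200 → Σnom=-1.860; wc +0.100/-0.100 → slack +2.110/-1.233; half-tol=0.100, Σhalf²=0.502436
  +H: nom +15.130 → Σnom=13.270; wc +0.110/-0.320 → slack +2.220/-1.553; half-tol=0.215, Σhalf²=0.548661
Nominal = 13.270. Worst-case = [13.270 - 1.553, 13.270 + 2.220] = [11.717, 15.490]. RSS = √0.548661 = 0.741.

nominal=13.270 wc=[11.717,15.490] rss=0.741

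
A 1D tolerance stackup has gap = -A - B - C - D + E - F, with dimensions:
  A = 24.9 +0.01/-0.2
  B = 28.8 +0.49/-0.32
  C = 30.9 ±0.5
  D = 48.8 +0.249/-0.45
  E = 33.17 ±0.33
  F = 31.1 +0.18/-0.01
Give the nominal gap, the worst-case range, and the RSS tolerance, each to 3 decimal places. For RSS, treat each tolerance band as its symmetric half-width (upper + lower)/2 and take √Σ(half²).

nominal=-131.330 wc=[-133.089,-129.520] rss=0.816

Stack each dimension's contribution:
  -A: nom -24.900 → Σnom=-24.900; wc +0.200/-0.010 → slack +0.200/-0.010; half-tol=0.105, Σhalf²=0.011025
  -B: nom -28.800 → Σnom=-53.700; wc +0.320/-0.490 → slack +0.520/-0.500; half-tol=0.405, Σhalf²=0.175050
  -C: nom -30.900 → Σnom=-84.600; wc +0.500/-0.500 → slack +1.020/-1.000; half-tol=0.500, Σhalf²=0.425050
  -D: nom -48.800 → Σnom=-133.400; wc +0.450/-0.249 → slack +1.470/-1.249; half-tol=0.350, Σhalf²=0.547200
  +E: nom +33.170 → Σnom=-100.230; wc +0.330/-0.330 → slack +1.800/-1.579; half-tol=0.330, Σhalf²=0.656100
  -F: nom -31.100 → Σnom=-131.330; wc +0.010/-0.180 → slack +1.810/-1.759; half-tol=0.095, Σhalf²=0.665125
Nominal = -131.330. Worst-case = [-131.330 - 1.759, -131.330 + 1.810] = [-133.089, -129.520]. RSS = √0.665125 = 0.816.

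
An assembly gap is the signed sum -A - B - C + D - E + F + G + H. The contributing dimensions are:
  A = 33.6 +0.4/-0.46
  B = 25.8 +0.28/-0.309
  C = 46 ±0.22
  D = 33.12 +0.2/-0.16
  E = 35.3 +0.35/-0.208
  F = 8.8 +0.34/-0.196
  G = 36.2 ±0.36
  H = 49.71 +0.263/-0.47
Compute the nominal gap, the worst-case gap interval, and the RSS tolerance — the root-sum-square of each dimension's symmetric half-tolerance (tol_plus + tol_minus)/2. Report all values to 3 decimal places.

nominal=-12.870 wc=[-15.306,-10.510] rss=0.875

Stack each dimension's contribution:
  -A: nom -33.600 → Σnom=-33.600; wc +0.460/-0.400 → slack +0.460/-0.400; half-tol=0.430, Σhalf²=0.184900
  -B: nom -25.800 → Σnom=-59.400; wc +0.309/-0.280 → slack +0.769/-0.680; half-tol=0.294, Σhalf²=0.271630
  -C: nom -46.000 → Σnom=-105.400; wc +0.220/-0.220 → slack +0.989/-0.900; half-tol=0.220, Σhalf²=0.320030
  +D: nom +33.120 → Σnom=-72.280; wc +0.200/-0.160 → slack +1.189/-1.060; half-tol=0.180, Σhalf²=0.352430
  -E: nom -35.300 → Σnom=-107.580; wc +0.208/-0.350 → slack +1.397/-1.410; half-tol=0.279, Σhalf²=0.430271
  +F: nom +8.800 → Σnom=-98.780; wc +0.340/-0.196 → slack +1.737/-1.606; half-tol=0.268, Σhalf²=0.502095
  +G: nom +36.200 → Σnom=-62.580; wc +0.360/-0.360 → slack +2.097/-1.966; half-tol=0.360, Σhalf²=0.631695
  +H: nom +49.710 → Σnom=-12.870; wc +0.263/-0.470 → slack +2.360/-2.436; half-tol=0.366, Σhalf²=0.766017
Nominal = -12.870. Worst-case = [-12.870 - 2.436, -12.870 + 2.360] = [-15.306, -10.510]. RSS = √0.766017 = 0.875.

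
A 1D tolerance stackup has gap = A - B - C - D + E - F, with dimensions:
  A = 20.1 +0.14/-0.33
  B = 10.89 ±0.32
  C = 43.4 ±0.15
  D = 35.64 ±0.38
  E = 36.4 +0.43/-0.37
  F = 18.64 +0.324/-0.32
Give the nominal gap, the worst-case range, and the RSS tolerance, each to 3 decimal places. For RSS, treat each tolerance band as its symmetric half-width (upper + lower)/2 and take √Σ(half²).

Stack each dimension's contribution:
  +A: nom +20.100 → Σnom=20.100; wc +0.140/-0.330 → slack +0.140/-0.330; half-tol=0.235, Σhalf²=0.055225
  -B: nom -10.890 → Σnom=9.210; wc +0.320/-0.320 → slack +0.460/-0.650; half-tol=0.320, Σhalf²=0.157625
  -C: nom -43.400 → Σnom=-34.190; wc +0.150/-0.150 → slack +0.610/-0.800; half-tol=0.150, Σhalf²=0.180125
  -D: nom -35.640 → Σnom=-69.830; wc +0.380/-0.380 → slack +0.990/-1.180; half-tol=0.380, Σhalf²=0.324525
  +E: nom +36.400 → Σnom=-33.430; wc +0.430/-0.370 → slack +1.420/-1.550; half-tol=0.400, Σhalf²=0.484525
  -F: nom -18.640 → Σnom=-52.070; wc +0.320/-0.324 → slack +1.740/-1.874; half-tol=0.322, Σhalf²=0.588209
Nominal = -52.070. Worst-case = [-52.070 - 1.874, -52.070 + 1.740] = [-53.944, -50.330]. RSS = √0.588209 = 0.767.

nominal=-52.070 wc=[-53.944,-50.330] rss=0.767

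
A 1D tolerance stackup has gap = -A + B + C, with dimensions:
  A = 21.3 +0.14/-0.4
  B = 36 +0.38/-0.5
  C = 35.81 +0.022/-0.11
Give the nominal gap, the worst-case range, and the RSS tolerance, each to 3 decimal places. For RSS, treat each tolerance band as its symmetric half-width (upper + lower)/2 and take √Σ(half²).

nominal=50.510 wc=[49.760,51.312] rss=0.520

Stack each dimension's contribution:
  -A: nom -21.300 → Σnom=-21.300; wc +0.400/-0.140 → slack +0.400/-0.140; half-tol=0.270, Σhalf²=0.072900
  +B: nom +36.000 → Σnom=14.700; wc +0.380/-0.500 → slack +0.780/-0.640; half-tol=0.440, Σhalf²=0.266500
  +C: nom +35.810 → Σnom=50.510; wc +0.022/-0.110 → slack +0.802/-0.750; half-tol=0.066, Σhalf²=0.270856
Nominal = 50.510. Worst-case = [50.510 - 0.750, 50.510 + 0.802] = [49.760, 51.312]. RSS = √0.270856 = 0.520.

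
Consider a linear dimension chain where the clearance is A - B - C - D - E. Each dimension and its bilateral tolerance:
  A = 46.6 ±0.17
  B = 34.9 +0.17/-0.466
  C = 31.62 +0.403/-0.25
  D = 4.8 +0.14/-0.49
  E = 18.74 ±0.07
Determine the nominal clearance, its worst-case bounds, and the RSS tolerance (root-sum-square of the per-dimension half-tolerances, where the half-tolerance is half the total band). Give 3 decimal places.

nominal=-43.460 wc=[-44.413,-42.014] rss=0.584

Stack each dimension's contribution:
  +A: nom +46.600 → Σnom=46.600; wc +0.170/-0.170 → slack +0.170/-0.170; half-tol=0.170, Σhalf²=0.028900
  -B: nom -34.900 → Σnom=11.700; wc +0.466/-0.170 → slack +0.636/-0.340; half-tol=0.318, Σhalf²=0.130024
  -C: nom -31.620 → Σnom=-19.920; wc +0.250/-0.403 → slack +0.886/-0.743; half-tol=0.327, Σhalf²=0.236626
  -D: nom -4.800 → Σnom=-24.720; wc +0.490/-0.140 → slack +1.376/-0.883; half-tol=0.315, Σhalf²=0.335851
  -E: nom -18.740 → Σnom=-43.460; wc +0.070/-0.070 → slack +1.446/-0.953; half-tol=0.070, Σhalf²=0.340751
Nominal = -43.460. Worst-case = [-43.460 - 0.953, -43.460 + 1.446] = [-44.413, -42.014]. RSS = √0.340751 = 0.584.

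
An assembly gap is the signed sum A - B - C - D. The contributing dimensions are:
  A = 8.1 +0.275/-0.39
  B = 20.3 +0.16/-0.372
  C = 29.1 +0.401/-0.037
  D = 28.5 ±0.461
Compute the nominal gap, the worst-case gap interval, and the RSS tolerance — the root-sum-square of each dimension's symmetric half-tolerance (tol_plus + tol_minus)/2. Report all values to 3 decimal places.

Stack each dimension's contribution:
  +A: nom +8.100 → Σnom=8.100; wc +0.275/-0.390 → slack +0.275/-0.390; half-tol=0.333, Σhalf²=0.110556
  -B: nom -20.300 → Σnom=-12.200; wc +0.372/-0.160 → slack +0.647/-0.550; half-tol=0.266, Σhalf²=0.181312
  -C: nom -29.100 → Σnom=-41.300; wc +0.037/-0.401 → slack +0.684/-0.951; half-tol=0.219, Σhalf²=0.229273
  -D: nom -28.500 → Σnom=-69.800; wc +0.461/-0.461 → slack +1.145/-1.412; half-tol=0.461, Σhalf²=0.441794
Nominal = -69.800. Worst-case = [-69.800 - 1.412, -69.800 + 1.145] = [-71.212, -68.655]. RSS = √0.441794 = 0.665.

nominal=-69.800 wc=[-71.212,-68.655] rss=0.665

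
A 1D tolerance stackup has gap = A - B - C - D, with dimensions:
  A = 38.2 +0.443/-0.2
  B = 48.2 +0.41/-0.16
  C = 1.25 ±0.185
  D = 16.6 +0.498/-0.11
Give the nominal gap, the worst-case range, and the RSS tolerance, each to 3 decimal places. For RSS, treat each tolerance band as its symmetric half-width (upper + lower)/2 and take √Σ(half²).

Stack each dimension's contribution:
  +A: nom +38.200 → Σnom=38.200; wc +0.443/-0.200 → slack +0.443/-0.200; half-tol=0.322, Σhalf²=0.103362
  -B: nom -48.200 → Σnom=-10.000; wc +0.160/-0.410 → slack +0.603/-0.610; half-tol=0.285, Σhalf²=0.184587
  -C: nom -1.250 → Σnom=-11.250; wc +0.185/-0.185 → slack +0.788/-0.795; half-tol=0.185, Σhalf²=0.218812
  -D: nom -16.600 → Σnom=-27.850; wc +0.110/-0.498 → slack +0.898/-1.293; half-tol=0.304, Σhalf²=0.311228
Nominal = -27.850. Worst-case = [-27.850 - 1.293, -27.850 + 0.898] = [-29.143, -26.952]. RSS = √0.311228 = 0.558.

nominal=-27.850 wc=[-29.143,-26.952] rss=0.558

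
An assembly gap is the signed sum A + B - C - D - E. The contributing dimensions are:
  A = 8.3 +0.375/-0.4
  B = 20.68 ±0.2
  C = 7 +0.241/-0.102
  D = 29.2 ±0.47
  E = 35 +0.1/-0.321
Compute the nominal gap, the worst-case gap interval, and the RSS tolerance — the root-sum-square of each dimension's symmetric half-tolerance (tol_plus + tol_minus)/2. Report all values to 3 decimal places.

Stack each dimension's contribution:
  +A: nom +8.300 → Σnom=8.300; wc +0.375/-0.400 → slack +0.375/-0.400; half-tol=0.388, Σhalf²=0.150156
  +B: nom +20.680 → Σnom=28.980; wc +0.200/-0.200 → slack +0.575/-0.600; half-tol=0.200, Σhalf²=0.190156
  -C: nom -7.000 → Σnom=21.980; wc +0.102/-0.241 → slack +0.677/-0.841; half-tol=0.171, Σhalf²=0.219569
  -D: nom -29.200 → Σnom=-7.220; wc +0.470/-0.470 → slack +1.147/-1.311; half-tol=0.470, Σhalf²=0.440469
  -E: nom -35.000 → Σnom=-42.220; wc +0.321/-0.100 → slack +1.468/-1.411; half-tol=0.211, Σhalf²=0.484779
Nominal = -42.220. Worst-case = [-42.220 - 1.411, -42.220 + 1.468] = [-43.631, -40.752]. RSS = √0.484779 = 0.696.

nominal=-42.220 wc=[-43.631,-40.752] rss=0.696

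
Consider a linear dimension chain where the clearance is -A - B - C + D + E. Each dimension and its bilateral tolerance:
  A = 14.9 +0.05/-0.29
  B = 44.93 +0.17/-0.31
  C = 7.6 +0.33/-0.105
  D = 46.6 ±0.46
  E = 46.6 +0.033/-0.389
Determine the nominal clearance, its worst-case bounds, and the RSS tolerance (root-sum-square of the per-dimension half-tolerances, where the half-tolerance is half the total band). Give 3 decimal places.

nominal=25.770 wc=[24.371,26.968] rss=0.624

Stack each dimension's contribution:
  -A: nom -14.900 → Σnom=-14.900; wc +0.290/-0.050 → slack +0.290/-0.050; half-tol=0.170, Σhalf²=0.028900
  -B: nom -44.930 → Σnom=-59.830; wc +0.310/-0.170 → slack +0.600/-0.220; half-tol=0.240, Σhalf²=0.086500
  -C: nom -7.600 → Σnom=-67.430; wc +0.105/-0.330 → slack +0.705/-0.550; half-tol=0.217, Σhalf²=0.133806
  +D: nom +46.600 → Σnom=-20.830; wc +0.460/-0.460 → slack +1.165/-1.010; half-tol=0.460, Σhalf²=0.345406
  +E: nom +46.600 → Σnom=25.770; wc +0.033/-0.389 → slack +1.198/-1.399; half-tol=0.211, Σhalf²=0.389927
Nominal = 25.770. Worst-case = [25.770 - 1.399, 25.770 + 1.198] = [24.371, 26.968]. RSS = √0.389927 = 0.624.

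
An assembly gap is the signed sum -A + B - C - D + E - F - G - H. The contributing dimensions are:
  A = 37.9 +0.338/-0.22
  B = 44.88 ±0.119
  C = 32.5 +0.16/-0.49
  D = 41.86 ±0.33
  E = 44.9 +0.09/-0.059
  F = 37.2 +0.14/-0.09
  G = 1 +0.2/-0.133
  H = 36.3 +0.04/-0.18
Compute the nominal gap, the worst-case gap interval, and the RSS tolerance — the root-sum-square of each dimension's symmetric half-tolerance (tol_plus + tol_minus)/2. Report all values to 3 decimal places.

nominal=-96.980 wc=[-98.366,-95.328] rss=0.604

Stack each dimension's contribution:
  -A: nom -37.900 → Σnom=-37.900; wc +0.220/-0.338 → slack +0.220/-0.338; half-tol=0.279, Σhalf²=0.077841
  +B: nom +44.880 → Σnom=6.980; wc +0.119/-0.119 → slack +0.339/-0.457; half-tol=0.119, Σhalf²=0.092002
  -C: nom -32.500 → Σnom=-25.520; wc +0.490/-0.160 → slack +0.829/-0.617; half-tol=0.325, Σhalf²=0.197627
  -D: nom -41.860 → Σnom=-67.380; wc +0.330/-0.330 → slack +1.159/-0.947; half-tol=0.330, Σhalf²=0.306527
  +E: nom +44.900 → Σnom=-22.480; wc +0.090/-0.059 → slack +1.249/-1.006; half-tol=0.074, Σhalf²=0.312077
  -F: nom -37.200 → Σnom=-59.680; wc +0.090/-0.140 → slack +1.339/-1.146; half-tol=0.115, Σhalf²=0.325302
  -G: nom -1.000 → Σnom=-60.680; wc +0.133/-0.200 → slack +1.472/-1.346; half-tol=0.167, Σhalf²=0.353025
  -H: nom -36.300 → Σnom=-96.980; wc +0.180/-0.040 → slack +1.652/-1.386; half-tol=0.110, Σhalf²=0.365125
Nominal = -96.980. Worst-case = [-96.980 - 1.386, -96.980 + 1.652] = [-98.366, -95.328]. RSS = √0.365125 = 0.604.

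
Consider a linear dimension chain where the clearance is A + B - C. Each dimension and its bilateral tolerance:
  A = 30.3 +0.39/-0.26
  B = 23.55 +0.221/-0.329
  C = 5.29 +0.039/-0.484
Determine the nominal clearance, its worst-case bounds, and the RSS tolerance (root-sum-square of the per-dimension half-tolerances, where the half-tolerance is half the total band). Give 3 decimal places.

Stack each dimension's contribution:
  +A: nom +30.300 → Σnom=30.300; wc +0.390/-0.260 → slack +0.390/-0.260; half-tol=0.325, Σhalf²=0.105625
  +B: nom +23.550 → Σnom=53.850; wc +0.221/-0.329 → slack +0.611/-0.589; half-tol=0.275, Σhalf²=0.181250
  -C: nom -5.290 → Σnom=48.560; wc +0.484/-0.039 → slack +1.095/-0.628; half-tol=0.262, Σhalf²=0.249632
Nominal = 48.560. Worst-case = [48.560 - 0.628, 48.560 + 1.095] = [47.932, 49.655]. RSS = √0.249632 = 0.500.

nominal=48.560 wc=[47.932,49.655] rss=0.500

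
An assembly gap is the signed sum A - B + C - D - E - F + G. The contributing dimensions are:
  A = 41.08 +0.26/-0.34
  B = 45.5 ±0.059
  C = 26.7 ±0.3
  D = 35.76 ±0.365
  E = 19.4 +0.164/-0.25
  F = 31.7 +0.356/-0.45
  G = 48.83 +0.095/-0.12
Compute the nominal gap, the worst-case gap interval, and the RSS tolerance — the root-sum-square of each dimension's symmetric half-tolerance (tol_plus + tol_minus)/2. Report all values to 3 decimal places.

nominal=-15.750 wc=[-17.454,-13.971] rss=0.730

Stack each dimension's contribution:
  +A: nom +41.080 → Σnom=41.080; wc +0.260/-0.340 → slack +0.260/-0.340; half-tol=0.300, Σhalf²=0.090000
  -B: nom -45.500 → Σnom=-4.420; wc +0.059/-0.059 → slack +0.319/-0.399; half-tol=0.059, Σhalf²=0.093481
  +C: nom +26.700 → Σnom=22.280; wc +0.300/-0.300 → slack +0.619/-0.699; half-tol=0.300, Σhalf²=0.183481
  -D: nom -35.760 → Σnom=-13.480; wc +0.365/-0.365 → slack +0.984/-1.064; half-tol=0.365, Σhalf²=0.316706
  -E: nom -19.400 → Σnom=-32.880; wc +0.250/-0.164 → slack +1.234/-1.228; half-tol=0.207, Σhalf²=0.359555
  -F: nom -31.700 → Σnom=-64.580; wc +0.450/-0.356 → slack +1.684/-1.584; half-tol=0.403, Σhalf²=0.521964
  +G: nom +48.830 → Σnom=-15.750; wc +0.095/-0.120 → slack +1.779/-1.704; half-tol=0.107, Σhalf²=0.533520
Nominal = -15.750. Worst-case = [-15.750 - 1.704, -15.750 + 1.779] = [-17.454, -13.971]. RSS = √0.533520 = 0.730.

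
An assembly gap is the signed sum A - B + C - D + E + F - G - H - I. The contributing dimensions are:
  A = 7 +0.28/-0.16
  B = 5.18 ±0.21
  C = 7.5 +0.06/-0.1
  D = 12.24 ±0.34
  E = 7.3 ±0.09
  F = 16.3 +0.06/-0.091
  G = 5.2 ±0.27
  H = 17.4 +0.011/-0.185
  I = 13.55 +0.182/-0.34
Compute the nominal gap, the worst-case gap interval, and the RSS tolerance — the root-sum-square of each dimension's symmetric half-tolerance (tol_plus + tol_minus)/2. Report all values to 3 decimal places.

nominal=-15.470 wc=[-16.924,-13.635] rss=0.616

Stack each dimension's contribution:
  +A: nom +7.000 → Σnom=7.000; wc +0.280/-0.160 → slack +0.280/-0.160; half-tol=0.220, Σhalf²=0.048400
  -B: nom -5.180 → Σnom=1.820; wc +0.210/-0.210 → slack +0.490/-0.370; half-tol=0.210, Σhalf²=0.092500
  +C: nom +7.500 → Σnom=9.320; wc +0.060/-0.100 → slack +0.550/-0.470; half-tol=0.080, Σhalf²=0.098900
  -D: nom -12.240 → Σnom=-2.920; wc +0.340/-0.340 → slack +0.890/-0.810; half-tol=0.340, Σhalf²=0.214500
  +E: nom +7.300 → Σnom=4.380; wc +0.090/-0.090 → slack +0.980/-0.900; half-tol=0.090, Σhalf²=0.222600
  +F: nom +16.300 → Σnom=20.680; wc +0.060/-0.091 → slack +1.040/-0.991; half-tol=0.075, Σhalf²=0.228300
  -G: nom -5.200 → Σnom=15.480; wc +0.270/-0.270 → slack +1.310/-1.261; half-tol=0.270, Σhalf²=0.301200
  -H: nom -17.400 → Σnom=-1.920; wc +0.185/-0.011 → slack +1.495/-1.272; half-tol=0.098, Σhalf²=0.310804
  -I: nom -13.550 → Σnom=-15.470; wc +0.340/-0.182 → slack +1.835/-1.454; half-tol=0.261, Σhalf²=0.378925
Nominal = -15.470. Worst-case = [-15.470 - 1.454, -15.470 + 1.835] = [-16.924, -13.635]. RSS = √0.378925 = 0.616.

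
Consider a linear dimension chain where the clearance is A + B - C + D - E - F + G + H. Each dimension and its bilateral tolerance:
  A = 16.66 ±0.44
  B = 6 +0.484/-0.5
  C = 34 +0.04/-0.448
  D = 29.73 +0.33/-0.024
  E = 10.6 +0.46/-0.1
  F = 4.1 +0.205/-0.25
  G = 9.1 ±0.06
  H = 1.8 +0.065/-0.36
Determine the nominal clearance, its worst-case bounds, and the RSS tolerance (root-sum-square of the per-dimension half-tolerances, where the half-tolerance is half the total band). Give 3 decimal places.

nominal=14.590 wc=[12.501,16.767] rss=0.840

Stack each dimension's contribution:
  +A: nom +16.660 → Σnom=16.660; wc +0.440/-0.440 → slack +0.440/-0.440; half-tol=0.440, Σhalf²=0.193600
  +B: nom +6.000 → Σnom=22.660; wc +0.484/-0.500 → slack +0.924/-0.940; half-tol=0.492, Σhalf²=0.435664
  -C: nom -34.000 → Σnom=-11.340; wc +0.448/-0.040 → slack +1.372/-0.980; half-tol=0.244, Σhalf²=0.495200
  +D: nom +29.730 → Σnom=18.390; wc +0.330/-0.024 → slack +1.702/-1.004; half-tol=0.177, Σhalf²=0.526529
  -E: nom -10.600 → Σnom=7.790; wc +0.100/-0.460 → slack +1.802/-1.464; half-tol=0.280, Σhalf²=0.604929
  -F: nom -4.100 → Σnom=3.690; wc +0.250/-0.205 → slack +2.052/-1.669; half-tol=0.227, Σhalf²=0.656685
  +G: nom +9.100 → Σnom=12.790; wc +0.060/-0.060 → slack +2.112/-1.729; half-tol=0.060, Σhalf²=0.660285
  +H: nom +1.800 → Σnom=14.590; wc +0.065/-0.360 → slack +2.177/-2.089; half-tol=0.212, Σhalf²=0.705442
Nominal = 14.590. Worst-case = [14.590 - 2.089, 14.590 + 2.177] = [12.501, 16.767]. RSS = √0.705442 = 0.840.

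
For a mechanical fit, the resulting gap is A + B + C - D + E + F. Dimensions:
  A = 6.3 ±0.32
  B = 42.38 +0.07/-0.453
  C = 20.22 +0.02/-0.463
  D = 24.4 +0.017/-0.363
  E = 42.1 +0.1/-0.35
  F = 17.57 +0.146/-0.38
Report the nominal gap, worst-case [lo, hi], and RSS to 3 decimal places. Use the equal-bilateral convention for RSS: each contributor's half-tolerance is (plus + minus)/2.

nominal=104.170 wc=[102.187,105.189] rss=0.620

Stack each dimension's contribution:
  +A: nom +6.300 → Σnom=6.300; wc +0.320/-0.320 → slack +0.320/-0.320; half-tol=0.320, Σhalf²=0.102400
  +B: nom +42.380 → Σnom=48.680; wc +0.070/-0.453 → slack +0.390/-0.773; half-tol=0.262, Σhalf²=0.170782
  +C: nom +20.220 → Σnom=68.900; wc +0.020/-0.463 → slack +0.410/-1.236; half-tol=0.242, Σhalf²=0.229105
  -D: nom -24.400 → Σnom=44.500; wc +0.363/-0.017 → slack +0.773/-1.253; half-tol=0.190, Σhalf²=0.265205
  +E: nom +42.100 → Σnom=86.600; wc +0.100/-0.350 → slack +0.873/-1.603; half-tol=0.225, Σhalf²=0.315830
  +F: nom +17.570 → Σnom=104.170; wc +0.146/-0.380 → slack +1.019/-1.983; half-tol=0.263, Σhalf²=0.384999
Nominal = 104.170. Worst-case = [104.170 - 1.983, 104.170 + 1.019] = [102.187, 105.189]. RSS = √0.384999 = 0.620.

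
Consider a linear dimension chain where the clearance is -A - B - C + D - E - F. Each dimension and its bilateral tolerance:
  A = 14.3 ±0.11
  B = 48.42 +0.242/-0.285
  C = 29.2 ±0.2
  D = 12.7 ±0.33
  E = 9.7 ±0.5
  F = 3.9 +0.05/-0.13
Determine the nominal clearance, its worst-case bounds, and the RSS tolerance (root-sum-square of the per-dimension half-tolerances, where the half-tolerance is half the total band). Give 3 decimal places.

nominal=-92.820 wc=[-94.252,-91.265] rss=0.699

Stack each dimension's contribution:
  -A: nom -14.300 → Σnom=-14.300; wc +0.110/-0.110 → slack +0.110/-0.110; half-tol=0.110, Σhalf²=0.012100
  -B: nom -48.420 → Σnom=-62.720; wc +0.285/-0.242 → slack +0.395/-0.352; half-tol=0.263, Σhalf²=0.081532
  -C: nom -29.200 → Σnom=-91.920; wc +0.200/-0.200 → slack +0.595/-0.552; half-tol=0.200, Σhalf²=0.121532
  +D: nom +12.700 → Σnom=-79.220; wc +0.330/-0.330 → slack +0.925/-0.882; half-tol=0.330, Σhalf²=0.230432
  -E: nom -9.700 → Σnom=-88.920; wc +0.500/-0.500 → slack +1.425/-1.382; half-tol=0.500, Σhalf²=0.480432
  -F: nom -3.900 → Σnom=-92.820; wc +0.130/-0.050 → slack +1.555/-1.432; half-tol=0.090, Σhalf²=0.488532
Nominal = -92.820. Worst-case = [-92.820 - 1.432, -92.820 + 1.555] = [-94.252, -91.265]. RSS = √0.488532 = 0.699.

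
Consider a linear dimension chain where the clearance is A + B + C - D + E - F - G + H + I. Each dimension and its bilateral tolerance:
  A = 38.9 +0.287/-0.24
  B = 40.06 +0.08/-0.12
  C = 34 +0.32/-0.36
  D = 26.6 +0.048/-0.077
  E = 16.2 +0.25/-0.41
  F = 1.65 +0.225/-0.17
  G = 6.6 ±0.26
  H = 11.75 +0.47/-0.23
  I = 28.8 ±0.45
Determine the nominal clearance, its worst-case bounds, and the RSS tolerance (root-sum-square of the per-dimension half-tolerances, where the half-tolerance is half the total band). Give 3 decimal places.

nominal=134.860 wc=[132.517,137.224] rss=0.860

Stack each dimension's contribution:
  +A: nom +38.900 → Σnom=38.900; wc +0.287/-0.240 → slack +0.287/-0.240; half-tol=0.263, Σhalf²=0.069432
  +B: nom +40.060 → Σnom=78.960; wc +0.080/-0.120 → slack +0.367/-0.360; half-tol=0.100, Σhalf²=0.079432
  +C: nom +34.000 → Σnom=112.960; wc +0.320/-0.360 → slack +0.687/-0.720; half-tol=0.340, Σhalf²=0.195032
  -D: nom -26.600 → Σnom=86.360; wc +0.077/-0.048 → slack +0.764/-0.768; half-tol=0.062, Σhalf²=0.198938
  +E: nom +16.200 → Σnom=102.560; wc +0.250/-0.410 → slack +1.014/-1.178; half-tol=0.330, Σhalf²=0.307838
  -F: nom -1.650 → Σnom=100.910; wc +0.170/-0.225 → slack +1.184/-1.403; half-tol=0.198, Σhalf²=0.346845
  -G: nom -6.600 → Σnom=94.310; wc +0.260/-0.260 → slack +1.444/-1.663; half-tol=0.260, Σhalf²=0.414445
  +H: nom +11.750 → Σnom=106.060; wc +0.470/-0.230 → slack +1.914/-1.893; half-tol=0.350, Σhalf²=0.536945
  +I: nom +28.800 → Σnom=134.860; wc +0.450/-0.450 → slack +2.364/-2.343; half-tol=0.450, Σhalf²=0.739445
Nominal = 134.860. Worst-case = [134.860 - 2.343, 134.860 + 2.364] = [132.517, 137.224]. RSS = √0.739445 = 0.860.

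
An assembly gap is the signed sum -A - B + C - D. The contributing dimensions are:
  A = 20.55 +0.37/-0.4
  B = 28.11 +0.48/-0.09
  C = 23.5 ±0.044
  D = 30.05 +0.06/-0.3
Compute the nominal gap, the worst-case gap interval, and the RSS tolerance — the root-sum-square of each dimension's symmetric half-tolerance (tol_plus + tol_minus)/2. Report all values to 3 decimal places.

nominal=-55.210 wc=[-56.164,-54.376] rss=0.514

Stack each dimension's contribution:
  -A: nom -20.550 → Σnom=-20.550; wc +0.400/-0.370 → slack +0.400/-0.370; half-tol=0.385, Σhalf²=0.148225
  -B: nom -28.110 → Σnom=-48.660; wc +0.090/-0.480 → slack +0.490/-0.850; half-tol=0.285, Σhalf²=0.229450
  +C: nom +23.500 → Σnom=-25.160; wc +0.044/-0.044 → slack +0.534/-0.894; half-tol=0.044, Σhalf²=0.231386
  -D: nom -30.050 → Σnom=-55.210; wc +0.300/-0.060 → slack +0.834/-0.954; half-tol=0.180, Σhalf²=0.263786
Nominal = -55.210. Worst-case = [-55.210 - 0.954, -55.210 + 0.834] = [-56.164, -54.376]. RSS = √0.263786 = 0.514.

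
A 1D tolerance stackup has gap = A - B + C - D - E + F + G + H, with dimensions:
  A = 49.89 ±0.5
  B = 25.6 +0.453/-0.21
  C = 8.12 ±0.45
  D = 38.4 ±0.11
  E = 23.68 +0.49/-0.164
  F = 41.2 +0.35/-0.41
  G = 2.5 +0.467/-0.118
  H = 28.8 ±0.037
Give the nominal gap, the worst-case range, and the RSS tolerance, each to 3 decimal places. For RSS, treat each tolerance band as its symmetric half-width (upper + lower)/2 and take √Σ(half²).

Stack each dimension's contribution:
  +A: nom +49.890 → Σnom=49.890; wc +0.500/-0.500 → slack +0.500/-0.500; half-tol=0.500, Σhalf²=0.250000
  -B: nom -25.600 → Σnom=24.290; wc +0.210/-0.453 → slack +0.710/-0.953; half-tol=0.332, Σhalf²=0.359892
  +C: nom +8.120 → Σnom=32.410; wc +0.450/-0.450 → slack +1.160/-1.403; half-tol=0.450, Σhalf²=0.562392
  -D: nom -38.400 → Σnom=-5.990; wc +0.110/-0.110 → slack +1.270/-1.513; half-tol=0.110, Σhalf²=0.574492
  -E: nom -23.680 → Σnom=-29.670; wc +0.164/-0.490 → slack +1.434/-2.003; half-tol=0.327, Σhalf²=0.681421
  +F: nom +41.200 → Σnom=11.530; wc +0.350/-0.410 → slack +1.784/-2.413; half-tol=0.380, Σhalf²=0.825821
  +G: nom +2.500 → Σnom=14.030; wc +0.467/-0.118 → slack +2.251/-2.531; half-tol=0.292, Σhalf²=0.911378
  +H: nom +28.800 → Σnom=42.830; wc +0.037/-0.037 → slack +2.288/-2.568; half-tol=0.037, Σhalf²=0.912747
Nominal = 42.830. Worst-case = [42.830 - 2.568, 42.830 + 2.288] = [40.262, 45.118]. RSS = √0.912747 = 0.955.

nominal=42.830 wc=[40.262,45.118] rss=0.955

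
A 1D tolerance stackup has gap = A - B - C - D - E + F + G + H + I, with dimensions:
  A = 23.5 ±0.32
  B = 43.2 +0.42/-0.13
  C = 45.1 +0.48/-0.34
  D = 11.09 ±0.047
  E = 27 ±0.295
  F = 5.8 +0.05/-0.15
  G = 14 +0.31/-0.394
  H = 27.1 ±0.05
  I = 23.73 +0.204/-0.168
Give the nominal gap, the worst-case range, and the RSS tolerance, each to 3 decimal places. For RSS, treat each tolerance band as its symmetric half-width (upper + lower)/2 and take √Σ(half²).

nominal=-32.260 wc=[-34.584,-30.514] rss=0.779

Stack each dimension's contribution:
  +A: nom +23.500 → Σnom=23.500; wc +0.320/-0.320 → slack +0.320/-0.320; half-tol=0.320, Σhalf²=0.102400
  -B: nom -43.200 → Σnom=-19.700; wc +0.130/-0.420 → slack +0.450/-0.740; half-tol=0.275, Σhalf²=0.178025
  -C: nom -45.100 → Σnom=-64.800; wc +0.340/-0.480 → slack +0.790/-1.220; half-tol=0.410, Σhalf²=0.346125
  -D: nom -11.090 → Σnom=-75.890; wc +0.047/-0.047 → slack +0.837/-1.267; half-tol=0.047, Σhalf²=0.348334
  -E: nom -27.000 → Σnom=-102.890; wc +0.295/-0.295 → slack +1.132/-1.562; half-tol=0.295, Σhalf²=0.435359
  +F: nom +5.800 → Σnom=-97.090; wc +0.050/-0.150 → slack +1.182/-1.712; half-tol=0.100, Σhalf²=0.445359
  +G: nom +14.000 → Σnom=-83.090; wc +0.310/-0.394 → slack +1.492/-2.106; half-tol=0.352, Σhalf²=0.569263
  +H: nom +27.100 → Σnom=-55.990; wc +0.050/-0.050 → slack +1.542/-2.156; half-tol=0.050, Σhalf²=0.571763
  +I: nom +23.730 → Σnom=-32.260; wc +0.204/-0.168 → slack +1.746/-2.324; half-tol=0.186, Σhalf²=0.606359
Nominal = -32.260. Worst-case = [-32.260 - 2.324, -32.260 + 1.746] = [-34.584, -30.514]. RSS = √0.606359 = 0.779.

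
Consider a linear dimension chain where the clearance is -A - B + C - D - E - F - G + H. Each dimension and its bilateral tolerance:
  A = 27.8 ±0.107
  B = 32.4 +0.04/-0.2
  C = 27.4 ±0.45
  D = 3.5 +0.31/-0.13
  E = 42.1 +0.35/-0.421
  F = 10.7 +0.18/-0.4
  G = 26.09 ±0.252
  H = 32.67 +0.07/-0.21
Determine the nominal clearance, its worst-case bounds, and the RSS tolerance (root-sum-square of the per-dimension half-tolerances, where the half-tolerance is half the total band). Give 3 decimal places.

nominal=-82.520 wc=[-84.419,-80.490] rss=0.770

Stack each dimension's contribution:
  -A: nom -27.800 → Σnom=-27.800; wc +0.107/-0.107 → slack +0.107/-0.107; half-tol=0.107, Σhalf²=0.011449
  -B: nom -32.400 → Σnom=-60.200; wc +0.200/-0.040 → slack +0.307/-0.147; half-tol=0.120, Σhalf²=0.025849
  +C: nom +27.400 → Σnom=-32.800; wc +0.450/-0.450 → slack +0.757/-0.597; half-tol=0.450, Σhalf²=0.228349
  -D: nom -3.500 → Σnom=-36.300; wc +0.130/-0.310 → slack +0.887/-0.907; half-tol=0.220, Σhalf²=0.276749
  -E: nom -42.100 → Σnom=-78.400; wc +0.421/-0.350 → slack +1.308/-1.257; half-tol=0.385, Σhalf²=0.425359
  -F: nom -10.700 → Σnom=-89.100; wc +0.400/-0.180 → slack +1.708/-1.437; half-tol=0.290, Σhalf²=0.509459
  -G: nom -26.090 → Σnom=-115.190; wc +0.252/-0.252 → slack +1.960/-1.689; half-tol=0.252, Σhalf²=0.572963
  +H: nom +32.670 → Σnom=-82.520; wc +0.070/-0.210 → slack +2.030/-1.899; half-tol=0.140, Σhalf²=0.592563
Nominal = -82.520. Worst-case = [-82.520 - 1.899, -82.520 + 2.030] = [-84.419, -80.490]. RSS = √0.592563 = 0.770.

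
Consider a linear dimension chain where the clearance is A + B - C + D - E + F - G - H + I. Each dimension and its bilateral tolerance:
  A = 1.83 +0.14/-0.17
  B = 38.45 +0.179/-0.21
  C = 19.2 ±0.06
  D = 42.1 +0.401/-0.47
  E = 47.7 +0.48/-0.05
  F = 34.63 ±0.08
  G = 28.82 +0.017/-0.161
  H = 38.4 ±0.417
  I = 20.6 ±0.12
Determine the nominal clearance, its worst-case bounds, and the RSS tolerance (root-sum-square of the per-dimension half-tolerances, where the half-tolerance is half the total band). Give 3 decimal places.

Stack each dimension's contribution:
  +A: nom +1.830 → Σnom=1.830; wc +0.140/-0.170 → slack +0.140/-0.170; half-tol=0.155, Σhalf²=0.024025
  +B: nom +38.450 → Σnom=40.280; wc +0.179/-0.210 → slack +0.319/-0.380; half-tol=0.195, Σhalf²=0.061855
  -C: nom -19.200 → Σnom=21.080; wc +0.060/-0.060 → slack +0.379/-0.440; half-tol=0.060, Σhalf²=0.065455
  +D: nom +42.100 → Σnom=63.180; wc +0.401/-0.470 → slack +0.780/-0.910; half-tol=0.435, Σhalf²=0.255116
  -E: nom -47.700 → Σnom=15.480; wc +0.050/-0.480 → slack +0.830/-1.390; half-tol=0.265, Σhalf²=0.325341
  +F: nom +34.630 → Σnom=50.110; wc +0.080/-0.080 → slack +0.910/-1.470; half-tol=0.080, Σhalf²=0.331741
  -G: nom -28.820 → Σnom=21.290; wc +0.161/-0.017 → slack +1.071/-1.487; half-tol=0.089, Σhalf²=0.339662
  -H: nom -38.400 → Σnom=-17.110; wc +0.417/-0.417 → slack +1.488/-1.904; half-tol=0.417, Σhalf²=0.513551
  +I: nom +20.600 → Σnom=3.490; wc +0.120/-0.120 → slack +1.608/-2.024; half-tol=0.120, Σhalf²=0.527950
Nominal = 3.490. Worst-case = [3.490 - 2.024, 3.490 + 1.608] = [1.466, 5.098]. RSS = √0.527950 = 0.727.

nominal=3.490 wc=[1.466,5.098] rss=0.727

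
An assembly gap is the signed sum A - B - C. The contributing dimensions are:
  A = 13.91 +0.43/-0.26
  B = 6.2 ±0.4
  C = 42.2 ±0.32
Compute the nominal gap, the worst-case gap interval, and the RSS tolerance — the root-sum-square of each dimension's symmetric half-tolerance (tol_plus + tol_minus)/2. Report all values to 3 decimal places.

Stack each dimension's contribution:
  +A: nom +13.910 → Σnom=13.910; wc +0.430/-0.260 → slack +0.430/-0.260; half-tol=0.345, Σhalf²=0.119025
  -B: nom -6.200 → Σnom=7.710; wc +0.400/-0.400 → slack +0.830/-0.660; half-tol=0.400, Σhalf²=0.279025
  -C: nom -42.200 → Σnom=-34.490; wc +0.320/-0.320 → slack +1.150/-0.980; half-tol=0.320, Σhalf²=0.381425
Nominal = -34.490. Worst-case = [-34.490 - 0.980, -34.490 + 1.150] = [-35.470, -33.340]. RSS = √0.381425 = 0.618.

nominal=-34.490 wc=[-35.470,-33.340] rss=0.618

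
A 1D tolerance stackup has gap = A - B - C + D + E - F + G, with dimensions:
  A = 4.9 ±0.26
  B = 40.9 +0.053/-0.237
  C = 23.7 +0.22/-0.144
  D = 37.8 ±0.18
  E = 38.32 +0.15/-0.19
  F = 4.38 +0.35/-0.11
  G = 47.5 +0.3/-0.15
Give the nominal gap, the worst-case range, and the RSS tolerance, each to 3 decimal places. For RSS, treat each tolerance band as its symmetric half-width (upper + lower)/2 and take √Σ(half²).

Stack each dimension's contribution:
  +A: nom +4.900 → Σnom=4.900; wc +0.260/-0.260 → slack +0.260/-0.260; half-tol=0.260, Σhalf²=0.067600
  -B: nom -40.900 → Σnom=-36.000; wc +0.237/-0.053 → slack +0.497/-0.313; half-tol=0.145, Σhalf²=0.088625
  -C: nom -23.700 → Σnom=-59.700; wc +0.144/-0.220 → slack +0.641/-0.533; half-tol=0.182, Σhalf²=0.121749
  +D: nom +37.800 → Σnom=-21.900; wc +0.180/-0.180 → slack +0.821/-0.713; half-tol=0.180, Σhalf²=0.154149
  +E: nom +38.320 → Σnom=16.420; wc +0.150/-0.190 → slack +0.971/-0.903; half-tol=0.170, Σhalf²=0.183049
  -F: nom -4.380 → Σnom=12.040; wc +0.110/-0.350 → slack +1.081/-1.253; half-tol=0.230, Σhalf²=0.235949
  +G: nom +47.500 → Σnom=59.540; wc +0.300/-0.150 → slack +1.381/-1.403; half-tol=0.225, Σhalf²=0.286574
Nominal = 59.540. Worst-case = [59.540 - 1.403, 59.540 + 1.381] = [58.137, 60.921]. RSS = √0.286574 = 0.535.

nominal=59.540 wc=[58.137,60.921] rss=0.535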